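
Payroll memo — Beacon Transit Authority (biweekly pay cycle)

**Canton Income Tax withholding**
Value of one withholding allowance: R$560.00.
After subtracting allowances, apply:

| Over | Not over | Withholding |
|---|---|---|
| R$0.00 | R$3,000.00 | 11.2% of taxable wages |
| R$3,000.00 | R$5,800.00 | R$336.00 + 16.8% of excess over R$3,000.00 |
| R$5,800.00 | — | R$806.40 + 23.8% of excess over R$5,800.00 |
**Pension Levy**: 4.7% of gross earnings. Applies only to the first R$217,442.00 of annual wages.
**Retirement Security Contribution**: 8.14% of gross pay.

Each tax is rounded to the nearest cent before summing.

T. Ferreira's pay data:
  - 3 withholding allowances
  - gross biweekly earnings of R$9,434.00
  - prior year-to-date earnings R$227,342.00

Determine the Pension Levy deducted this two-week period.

R$0.00

Pension Levy: YTD R$227,342.00 ≥ cap R$217,442.00 → R$0.00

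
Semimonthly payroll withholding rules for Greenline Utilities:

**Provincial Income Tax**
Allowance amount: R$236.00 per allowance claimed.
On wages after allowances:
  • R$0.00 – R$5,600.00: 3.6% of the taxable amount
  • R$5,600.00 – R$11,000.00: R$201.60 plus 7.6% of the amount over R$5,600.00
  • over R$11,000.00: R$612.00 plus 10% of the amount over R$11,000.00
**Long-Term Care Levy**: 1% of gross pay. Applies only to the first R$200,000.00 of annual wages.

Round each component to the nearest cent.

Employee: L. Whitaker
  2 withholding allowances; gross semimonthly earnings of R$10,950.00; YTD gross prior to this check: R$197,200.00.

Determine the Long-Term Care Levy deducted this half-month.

Long-Term Care Levy: cap R$200,000.00 − YTD R$197,200.00 = R$2,800.00 subject; 1% × R$2,800.00 = R$28.00

R$28.00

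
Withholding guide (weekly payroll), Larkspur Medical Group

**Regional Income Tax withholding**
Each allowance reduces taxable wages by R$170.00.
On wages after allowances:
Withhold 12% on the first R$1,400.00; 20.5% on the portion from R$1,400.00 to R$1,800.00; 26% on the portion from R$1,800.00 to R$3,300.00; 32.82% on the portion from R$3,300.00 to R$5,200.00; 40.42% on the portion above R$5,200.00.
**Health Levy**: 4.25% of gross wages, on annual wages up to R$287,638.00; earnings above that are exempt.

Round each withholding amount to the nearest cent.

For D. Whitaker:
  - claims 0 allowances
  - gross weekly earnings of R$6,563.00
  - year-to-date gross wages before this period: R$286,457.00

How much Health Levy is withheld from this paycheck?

R$50.19

Health Levy: cap R$287,638.00 − YTD R$286,457.00 = R$1,181.00 subject; 4.25% × R$1,181.00 = R$50.19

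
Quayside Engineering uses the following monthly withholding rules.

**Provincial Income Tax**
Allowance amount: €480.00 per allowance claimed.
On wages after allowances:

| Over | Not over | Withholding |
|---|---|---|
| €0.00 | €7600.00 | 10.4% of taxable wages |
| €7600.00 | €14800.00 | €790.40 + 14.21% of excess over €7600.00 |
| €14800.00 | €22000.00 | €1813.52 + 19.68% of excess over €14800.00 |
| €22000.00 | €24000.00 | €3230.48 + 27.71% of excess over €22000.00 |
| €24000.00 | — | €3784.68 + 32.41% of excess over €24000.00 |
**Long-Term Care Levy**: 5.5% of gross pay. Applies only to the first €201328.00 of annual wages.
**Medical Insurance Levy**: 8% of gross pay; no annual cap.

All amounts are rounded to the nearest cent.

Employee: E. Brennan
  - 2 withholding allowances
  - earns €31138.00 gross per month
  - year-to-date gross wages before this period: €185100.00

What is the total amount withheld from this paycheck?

€9170.55

Provincial Income Tax: taxable = €31138.00 − 2×€480.00 = €30178.00
  €3784.68 + 32.41% × (€30178.00 − €24000.00) = €3784.68 + 32.41% × €6178.00 = €5786.97
Long-Term Care Levy: cap €201328.00 − YTD €185100.00 = €16228.00 subject; 5.5% × €16228.00 = €892.54
Medical Insurance Levy: 8% × €31138.00 = €2491.04
Total: €5786.97 + €892.54 + €2491.04 = €9170.55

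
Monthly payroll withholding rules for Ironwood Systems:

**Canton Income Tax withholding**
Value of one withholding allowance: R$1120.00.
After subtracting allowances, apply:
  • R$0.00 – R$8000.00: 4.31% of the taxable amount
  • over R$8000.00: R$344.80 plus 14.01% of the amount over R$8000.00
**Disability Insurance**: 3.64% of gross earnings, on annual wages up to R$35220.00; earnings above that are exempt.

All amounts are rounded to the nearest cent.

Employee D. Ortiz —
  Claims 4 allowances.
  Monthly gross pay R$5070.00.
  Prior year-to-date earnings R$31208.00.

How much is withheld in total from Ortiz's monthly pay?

Canton Income Tax: taxable = R$5070.00 − 4×R$1120.00 = R$590.00
  4.31% × R$590.00 = R$25.43
Disability Insurance: cap R$35220.00 − YTD R$31208.00 = R$4012.00 subject; 3.64% × R$4012.00 = R$146.04
Total: R$25.43 + R$146.04 = R$171.47

R$171.47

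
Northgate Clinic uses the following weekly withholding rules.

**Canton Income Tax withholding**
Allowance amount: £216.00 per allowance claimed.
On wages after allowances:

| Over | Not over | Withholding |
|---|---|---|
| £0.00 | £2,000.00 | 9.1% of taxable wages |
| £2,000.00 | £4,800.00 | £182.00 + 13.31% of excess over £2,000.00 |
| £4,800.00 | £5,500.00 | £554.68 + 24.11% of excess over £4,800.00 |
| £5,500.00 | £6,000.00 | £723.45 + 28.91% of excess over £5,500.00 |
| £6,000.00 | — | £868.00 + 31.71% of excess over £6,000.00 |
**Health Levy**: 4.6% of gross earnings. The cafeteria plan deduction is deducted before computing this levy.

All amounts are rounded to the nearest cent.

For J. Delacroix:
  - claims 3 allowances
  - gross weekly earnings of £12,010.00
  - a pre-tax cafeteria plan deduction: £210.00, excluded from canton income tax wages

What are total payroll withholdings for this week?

£3,044.50

Canton Income Tax: taxable = £12,010.00 − £210.00 − 3×£216.00 = £11,152.00
  £868.00 + 31.71% × (£11,152.00 − £6,000.00) = £868.00 + 31.71% × £5,152.00 = £2,501.70
Health Levy: 4.6% × £11,800.00 = £542.80
Total: £2,501.70 + £542.80 = £3,044.50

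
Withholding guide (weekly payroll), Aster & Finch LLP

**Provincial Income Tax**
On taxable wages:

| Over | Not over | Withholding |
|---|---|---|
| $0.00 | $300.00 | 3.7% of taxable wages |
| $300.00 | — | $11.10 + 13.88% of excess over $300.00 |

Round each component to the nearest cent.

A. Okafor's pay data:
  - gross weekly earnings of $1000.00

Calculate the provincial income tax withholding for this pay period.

Provincial Income Tax: taxable = $1000.00
  $11.10 + 13.88% × ($1000.00 − $300.00) = $11.10 + 13.88% × $700.00 = $108.26

$108.26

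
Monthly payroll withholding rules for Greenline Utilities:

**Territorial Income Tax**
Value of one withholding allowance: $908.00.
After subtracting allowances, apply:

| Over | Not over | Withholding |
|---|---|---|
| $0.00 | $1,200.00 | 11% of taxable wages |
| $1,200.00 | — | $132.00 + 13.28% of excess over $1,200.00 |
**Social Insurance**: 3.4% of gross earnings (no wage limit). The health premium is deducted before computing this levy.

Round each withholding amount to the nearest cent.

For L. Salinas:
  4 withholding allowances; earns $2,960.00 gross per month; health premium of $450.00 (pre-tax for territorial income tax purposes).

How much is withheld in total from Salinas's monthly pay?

Territorial Income Tax: taxable = $2,960.00 − $450.00 − 4×$908.00 = $-1,122.00
  Taxable ≤ 0 → $0.00
Social Insurance: 3.4% × $2,510.00 = $85.34
Total: $0.00 + $85.34 = $85.34

$85.34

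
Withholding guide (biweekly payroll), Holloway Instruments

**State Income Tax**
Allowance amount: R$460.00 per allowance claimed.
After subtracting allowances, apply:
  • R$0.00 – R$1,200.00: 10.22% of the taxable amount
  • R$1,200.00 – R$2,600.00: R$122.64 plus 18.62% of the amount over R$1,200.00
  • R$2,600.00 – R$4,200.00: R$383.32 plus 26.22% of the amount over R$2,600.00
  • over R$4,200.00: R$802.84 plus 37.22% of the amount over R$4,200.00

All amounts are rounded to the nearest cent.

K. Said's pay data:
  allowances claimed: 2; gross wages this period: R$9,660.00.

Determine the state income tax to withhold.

State Income Tax: taxable = R$9,660.00 − 2×R$460.00 = R$8,740.00
  R$802.84 + 37.22% × (R$8,740.00 − R$4,200.00) = R$802.84 + 37.22% × R$4,540.00 = R$2,492.63

R$2,492.63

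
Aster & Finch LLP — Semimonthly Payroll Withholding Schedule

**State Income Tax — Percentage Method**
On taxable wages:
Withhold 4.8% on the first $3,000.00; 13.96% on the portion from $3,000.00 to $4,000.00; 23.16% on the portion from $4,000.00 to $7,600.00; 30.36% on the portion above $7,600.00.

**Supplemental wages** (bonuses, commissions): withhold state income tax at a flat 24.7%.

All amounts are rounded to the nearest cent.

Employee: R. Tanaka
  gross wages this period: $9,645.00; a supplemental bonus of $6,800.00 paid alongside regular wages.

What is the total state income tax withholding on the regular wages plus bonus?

State Income Tax: taxable = $9,645.00
  $1,117.36 + 30.36% × ($9,645.00 − $7,600.00) = $1,117.36 + 30.36% × $2,045.00 = $1,738.22
Supplemental (24.7% flat on bonus): 24.7% × $6,800.00 = $1,679.60
Total state income tax: $1,738.22 + $1,679.60 = $3,417.82

$3,417.82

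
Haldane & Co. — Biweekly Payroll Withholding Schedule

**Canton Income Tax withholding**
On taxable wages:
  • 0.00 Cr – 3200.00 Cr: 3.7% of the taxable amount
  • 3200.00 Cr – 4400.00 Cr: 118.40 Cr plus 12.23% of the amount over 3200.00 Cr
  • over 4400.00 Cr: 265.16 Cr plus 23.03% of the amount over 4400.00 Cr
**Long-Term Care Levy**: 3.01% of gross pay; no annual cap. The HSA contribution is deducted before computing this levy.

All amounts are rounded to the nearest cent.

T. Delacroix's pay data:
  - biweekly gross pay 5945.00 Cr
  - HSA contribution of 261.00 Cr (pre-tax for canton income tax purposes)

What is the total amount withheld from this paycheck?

Canton Income Tax: taxable = 5945.00 Cr − 261.00 Cr = 5684.00 Cr
  265.16 Cr + 23.03% × (5684.00 Cr − 4400.00 Cr) = 265.16 Cr + 23.03% × 1284.00 Cr = 560.87 Cr
Long-Term Care Levy: 3.01% × 5684.00 Cr = 171.09 Cr
Total: 560.87 Cr + 171.09 Cr = 731.96 Cr

731.96 Cr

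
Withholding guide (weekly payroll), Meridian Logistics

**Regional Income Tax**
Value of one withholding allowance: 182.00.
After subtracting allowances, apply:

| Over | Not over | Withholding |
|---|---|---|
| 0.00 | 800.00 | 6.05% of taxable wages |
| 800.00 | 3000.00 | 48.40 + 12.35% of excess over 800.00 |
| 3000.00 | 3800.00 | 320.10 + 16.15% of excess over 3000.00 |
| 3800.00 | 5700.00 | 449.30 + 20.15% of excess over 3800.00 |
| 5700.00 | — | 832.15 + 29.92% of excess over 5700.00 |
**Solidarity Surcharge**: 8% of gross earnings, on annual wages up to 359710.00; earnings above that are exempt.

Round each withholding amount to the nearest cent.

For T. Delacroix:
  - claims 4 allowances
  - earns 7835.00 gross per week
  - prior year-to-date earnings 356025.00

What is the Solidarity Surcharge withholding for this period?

294.80

Solidarity Surcharge: cap 359710.00 − YTD 356025.00 = 3685.00 subject; 8% × 3685.00 = 294.80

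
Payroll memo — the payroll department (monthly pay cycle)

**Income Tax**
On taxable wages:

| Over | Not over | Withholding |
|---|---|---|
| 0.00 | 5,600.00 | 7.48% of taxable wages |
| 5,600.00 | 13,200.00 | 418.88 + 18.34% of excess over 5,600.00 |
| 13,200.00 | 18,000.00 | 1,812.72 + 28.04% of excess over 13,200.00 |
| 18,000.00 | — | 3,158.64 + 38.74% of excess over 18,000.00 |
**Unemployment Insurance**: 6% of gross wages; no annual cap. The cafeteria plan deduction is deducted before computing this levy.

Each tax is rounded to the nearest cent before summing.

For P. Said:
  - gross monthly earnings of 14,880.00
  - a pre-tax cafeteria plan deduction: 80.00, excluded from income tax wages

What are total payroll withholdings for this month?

Income Tax: taxable = 14,880.00 − 80.00 = 14,800.00
  1,812.72 + 28.04% × (14,800.00 − 13,200.00) = 1,812.72 + 28.04% × 1,600.00 = 2,261.36
Unemployment Insurance: 6% × 14,800.00 = 888.00
Total: 2,261.36 + 888.00 = 3,149.36

3,149.36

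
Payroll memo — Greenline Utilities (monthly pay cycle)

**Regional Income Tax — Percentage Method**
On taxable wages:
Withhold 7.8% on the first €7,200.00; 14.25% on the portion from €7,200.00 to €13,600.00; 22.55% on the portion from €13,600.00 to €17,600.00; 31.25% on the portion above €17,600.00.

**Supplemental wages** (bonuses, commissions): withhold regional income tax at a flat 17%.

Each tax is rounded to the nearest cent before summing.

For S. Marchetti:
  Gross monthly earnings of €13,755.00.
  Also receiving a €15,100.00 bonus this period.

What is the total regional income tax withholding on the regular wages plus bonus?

€4,075.55

Regional Income Tax: taxable = €13,755.00
  €1,473.60 + 22.55% × (€13,755.00 − €13,600.00) = €1,473.60 + 22.55% × €155.00 = €1,508.55
Supplemental (17% flat on bonus): 17% × €15,100.00 = €2,567.00
Total regional income tax: €1,508.55 + €2,567.00 = €4,075.55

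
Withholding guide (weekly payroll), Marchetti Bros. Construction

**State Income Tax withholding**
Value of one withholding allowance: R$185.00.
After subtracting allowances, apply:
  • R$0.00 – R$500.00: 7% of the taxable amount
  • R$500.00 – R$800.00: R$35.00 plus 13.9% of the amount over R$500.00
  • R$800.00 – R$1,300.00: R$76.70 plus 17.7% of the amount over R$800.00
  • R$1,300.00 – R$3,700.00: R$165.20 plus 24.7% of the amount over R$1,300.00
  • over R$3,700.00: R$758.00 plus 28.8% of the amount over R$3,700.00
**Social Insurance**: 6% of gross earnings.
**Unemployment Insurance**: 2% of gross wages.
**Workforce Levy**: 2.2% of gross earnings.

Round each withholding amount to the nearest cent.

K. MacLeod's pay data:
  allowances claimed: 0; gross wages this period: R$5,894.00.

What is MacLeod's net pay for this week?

State Income Tax: taxable = R$5,894.00
  R$758.00 + 28.8% × (R$5,894.00 − R$3,700.00) = R$758.00 + 28.8% × R$2,194.00 = R$1,389.87
Social Insurance: 6% × R$5,894.00 = R$353.64
Unemployment Insurance: 2% × R$5,894.00 = R$117.88
Workforce Levy: 2.2% × R$5,894.00 = R$129.67
Total withheld: R$1,389.87 + R$353.64 + R$117.88 + R$129.67 = R$1,991.06
Net pay: R$5,894.00 − R$1,991.06 = R$3,902.94

R$3,902.94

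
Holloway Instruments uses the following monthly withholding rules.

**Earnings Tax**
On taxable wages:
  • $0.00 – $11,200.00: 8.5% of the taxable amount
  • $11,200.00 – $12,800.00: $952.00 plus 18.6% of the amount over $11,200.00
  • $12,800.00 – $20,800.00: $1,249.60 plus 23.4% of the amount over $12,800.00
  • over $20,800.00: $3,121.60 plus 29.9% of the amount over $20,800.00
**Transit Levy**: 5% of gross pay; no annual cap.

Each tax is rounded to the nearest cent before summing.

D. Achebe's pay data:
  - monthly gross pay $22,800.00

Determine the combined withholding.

Earnings Tax: taxable = $22,800.00
  $3,121.60 + 29.9% × ($22,800.00 − $20,800.00) = $3,121.60 + 29.9% × $2,000.00 = $3,719.60
Transit Levy: 5% × $22,800.00 = $1,140.00
Total: $3,719.60 + $1,140.00 = $4,859.60

$4,859.60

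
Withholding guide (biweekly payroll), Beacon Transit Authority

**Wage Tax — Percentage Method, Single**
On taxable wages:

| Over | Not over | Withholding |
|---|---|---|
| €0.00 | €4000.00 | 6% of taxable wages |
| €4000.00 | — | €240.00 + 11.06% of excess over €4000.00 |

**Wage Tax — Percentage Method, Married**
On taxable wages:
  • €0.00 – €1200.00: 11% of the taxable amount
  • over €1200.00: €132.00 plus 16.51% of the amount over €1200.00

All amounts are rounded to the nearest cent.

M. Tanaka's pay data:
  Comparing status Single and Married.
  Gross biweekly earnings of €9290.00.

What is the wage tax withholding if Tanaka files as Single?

Wage Tax (Single): taxable = €9290.00
  €240.00 + 11.06% × (€9290.00 − €4000.00) = €240.00 + 11.06% × €5290.00 = €825.07

€825.07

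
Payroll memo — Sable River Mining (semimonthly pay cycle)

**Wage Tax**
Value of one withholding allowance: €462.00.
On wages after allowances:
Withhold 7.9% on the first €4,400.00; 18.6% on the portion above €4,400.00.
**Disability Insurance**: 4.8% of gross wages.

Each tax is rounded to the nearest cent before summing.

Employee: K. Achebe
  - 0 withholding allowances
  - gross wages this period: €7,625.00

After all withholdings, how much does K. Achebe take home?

€6,311.55

Wage Tax: taxable = €7,625.00
  €347.60 + 18.6% × (€7,625.00 − €4,400.00) = €347.60 + 18.6% × €3,225.00 = €947.45
Disability Insurance: 4.8% × €7,625.00 = €366.00
Total withheld: €947.45 + €366.00 = €1,313.45
Net pay: €7,625.00 − €1,313.45 = €6,311.55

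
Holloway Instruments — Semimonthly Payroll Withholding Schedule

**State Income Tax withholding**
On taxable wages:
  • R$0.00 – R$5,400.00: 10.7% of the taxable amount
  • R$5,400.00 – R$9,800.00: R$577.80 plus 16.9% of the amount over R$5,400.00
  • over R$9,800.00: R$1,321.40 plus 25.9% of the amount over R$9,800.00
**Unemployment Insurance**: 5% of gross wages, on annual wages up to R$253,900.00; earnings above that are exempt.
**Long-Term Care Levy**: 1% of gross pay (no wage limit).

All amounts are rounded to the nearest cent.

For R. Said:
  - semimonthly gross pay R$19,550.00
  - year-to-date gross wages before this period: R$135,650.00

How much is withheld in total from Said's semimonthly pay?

R$5,019.65

State Income Tax: taxable = R$19,550.00
  R$1,321.40 + 25.9% × (R$19,550.00 − R$9,800.00) = R$1,321.40 + 25.9% × R$9,750.00 = R$3,846.65
Unemployment Insurance: 5% × R$19,550.00 = R$977.50
Long-Term Care Levy: 1% × R$19,550.00 = R$195.50
Total: R$3,846.65 + R$977.50 + R$195.50 = R$5,019.65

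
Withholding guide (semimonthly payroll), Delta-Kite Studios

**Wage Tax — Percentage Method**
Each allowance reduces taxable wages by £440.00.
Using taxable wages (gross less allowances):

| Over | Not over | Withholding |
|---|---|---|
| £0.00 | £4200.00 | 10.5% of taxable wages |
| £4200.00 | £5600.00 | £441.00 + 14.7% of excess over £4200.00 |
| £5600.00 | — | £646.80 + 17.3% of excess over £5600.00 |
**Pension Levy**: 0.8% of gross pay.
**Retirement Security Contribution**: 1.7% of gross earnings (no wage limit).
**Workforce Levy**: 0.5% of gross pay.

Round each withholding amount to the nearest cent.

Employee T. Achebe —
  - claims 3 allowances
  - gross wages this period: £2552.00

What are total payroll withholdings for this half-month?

Wage Tax: taxable = £2552.00 − 3×£440.00 = £1232.00
  10.5% × £1232.00 = £129.36
Pension Levy: 0.8% × £2552.00 = £20.42
Retirement Security Contribution: 1.7% × £2552.00 = £43.38
Workforce Levy: 0.5% × £2552.00 = £12.76
Total: £129.36 + £20.42 + £43.38 + £12.76 = £205.92

£205.92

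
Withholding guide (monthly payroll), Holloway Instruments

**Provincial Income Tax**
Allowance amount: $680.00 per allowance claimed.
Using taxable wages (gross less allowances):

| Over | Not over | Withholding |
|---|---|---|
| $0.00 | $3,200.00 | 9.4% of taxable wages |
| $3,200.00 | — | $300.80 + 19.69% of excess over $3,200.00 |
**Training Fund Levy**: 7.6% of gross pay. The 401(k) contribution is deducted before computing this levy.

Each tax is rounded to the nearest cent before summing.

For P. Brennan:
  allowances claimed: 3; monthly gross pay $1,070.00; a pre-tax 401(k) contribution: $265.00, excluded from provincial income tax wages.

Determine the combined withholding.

$61.18

Provincial Income Tax: taxable = $1,070.00 − $265.00 − 3×$680.00 = $-1,235.00
  Taxable ≤ 0 → $0.00
Training Fund Levy: 7.6% × $805.00 = $61.18
Total: $0.00 + $61.18 = $61.18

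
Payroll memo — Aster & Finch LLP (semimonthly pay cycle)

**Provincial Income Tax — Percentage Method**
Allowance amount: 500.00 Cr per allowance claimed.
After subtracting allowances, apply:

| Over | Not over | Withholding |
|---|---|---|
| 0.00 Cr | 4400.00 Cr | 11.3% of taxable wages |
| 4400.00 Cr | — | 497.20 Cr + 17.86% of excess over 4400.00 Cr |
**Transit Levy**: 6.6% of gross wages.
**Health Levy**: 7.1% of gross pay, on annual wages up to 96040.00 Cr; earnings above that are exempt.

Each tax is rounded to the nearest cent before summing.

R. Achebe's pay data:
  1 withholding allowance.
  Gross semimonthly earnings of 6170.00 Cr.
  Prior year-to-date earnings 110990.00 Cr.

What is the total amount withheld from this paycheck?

Provincial Income Tax: taxable = 6170.00 Cr − 1×500.00 Cr = 5670.00 Cr
  497.20 Cr + 17.86% × (5670.00 Cr − 4400.00 Cr) = 497.20 Cr + 17.86% × 1270.00 Cr = 724.02 Cr
Transit Levy: 6.6% × 6170.00 Cr = 407.22 Cr
Health Levy: YTD 110990.00 Cr ≥ cap 96040.00 Cr → 0.00 Cr
Total: 724.02 Cr + 407.22 Cr + 0.00 Cr = 1131.24 Cr

1131.24 Cr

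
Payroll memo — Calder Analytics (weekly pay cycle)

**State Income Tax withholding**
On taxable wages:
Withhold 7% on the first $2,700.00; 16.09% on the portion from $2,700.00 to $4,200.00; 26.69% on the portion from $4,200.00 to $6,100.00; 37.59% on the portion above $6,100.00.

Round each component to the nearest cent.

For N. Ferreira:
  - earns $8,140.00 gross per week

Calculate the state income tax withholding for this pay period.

State Income Tax: taxable = $8,140.00
  $937.46 + 37.59% × ($8,140.00 − $6,100.00) = $937.46 + 37.59% × $2,040.00 = $1,704.30

$1,704.30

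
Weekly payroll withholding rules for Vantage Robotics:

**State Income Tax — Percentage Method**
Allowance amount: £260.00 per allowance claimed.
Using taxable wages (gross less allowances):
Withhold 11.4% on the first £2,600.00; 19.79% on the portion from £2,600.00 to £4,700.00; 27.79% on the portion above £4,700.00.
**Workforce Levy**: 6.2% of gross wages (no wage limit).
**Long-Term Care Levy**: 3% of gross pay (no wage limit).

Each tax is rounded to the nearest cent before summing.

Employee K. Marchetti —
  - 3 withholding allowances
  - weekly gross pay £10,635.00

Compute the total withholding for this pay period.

State Income Tax: taxable = £10,635.00 − 3×£260.00 = £9,855.00
  £711.99 + 27.79% × (£9,855.00 − £4,700.00) = £711.99 + 27.79% × £5,155.00 = £2,144.56
Workforce Levy: 6.2% × £10,635.00 = £659.37
Long-Term Care Levy: 3% × £10,635.00 = £319.05
Total: £2,144.56 + £659.37 + £319.05 = £3,122.98

£3,122.98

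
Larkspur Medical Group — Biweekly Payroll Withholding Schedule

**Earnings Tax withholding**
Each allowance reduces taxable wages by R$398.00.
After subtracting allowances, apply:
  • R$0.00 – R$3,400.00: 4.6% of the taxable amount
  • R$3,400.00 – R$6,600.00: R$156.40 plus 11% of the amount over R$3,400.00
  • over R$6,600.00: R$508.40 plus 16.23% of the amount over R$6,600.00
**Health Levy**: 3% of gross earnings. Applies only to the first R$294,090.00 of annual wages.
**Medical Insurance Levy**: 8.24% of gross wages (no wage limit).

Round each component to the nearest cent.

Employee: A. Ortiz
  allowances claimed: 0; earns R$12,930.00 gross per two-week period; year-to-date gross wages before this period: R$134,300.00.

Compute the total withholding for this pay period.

R$2,989.09

Earnings Tax: taxable = R$12,930.00
  R$508.40 + 16.23% × (R$12,930.00 − R$6,600.00) = R$508.40 + 16.23% × R$6,330.00 = R$1,535.76
Health Levy: 3% × R$12,930.00 = R$387.90
Medical Insurance Levy: 8.24% × R$12,930.00 = R$1,065.43
Total: R$1,535.76 + R$387.90 + R$1,065.43 = R$2,989.09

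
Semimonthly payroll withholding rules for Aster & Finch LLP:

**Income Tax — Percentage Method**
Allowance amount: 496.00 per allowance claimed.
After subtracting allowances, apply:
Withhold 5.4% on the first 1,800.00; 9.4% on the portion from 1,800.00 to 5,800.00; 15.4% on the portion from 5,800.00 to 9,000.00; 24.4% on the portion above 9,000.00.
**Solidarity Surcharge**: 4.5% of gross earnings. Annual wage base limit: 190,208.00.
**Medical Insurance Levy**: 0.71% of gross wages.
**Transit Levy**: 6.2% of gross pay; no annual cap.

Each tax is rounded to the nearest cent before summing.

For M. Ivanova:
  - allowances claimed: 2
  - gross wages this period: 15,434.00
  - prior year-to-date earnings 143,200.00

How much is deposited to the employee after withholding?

Income Tax: taxable = 15,434.00 − 2×496.00 = 14,442.00
  966.00 + 24.4% × (14,442.00 − 9,000.00) = 966.00 + 24.4% × 5,442.00 = 2,293.85
Solidarity Surcharge: 4.5% × 15,434.00 = 694.53
Medical Insurance Levy: 0.71% × 15,434.00 = 109.58
Transit Levy: 6.2% × 15,434.00 = 956.91
Total withheld: 2,293.85 + 694.53 + 109.58 + 956.91 = 4,054.87
Net pay: 15,434.00 − 4,054.87 = 11,379.13

11,379.13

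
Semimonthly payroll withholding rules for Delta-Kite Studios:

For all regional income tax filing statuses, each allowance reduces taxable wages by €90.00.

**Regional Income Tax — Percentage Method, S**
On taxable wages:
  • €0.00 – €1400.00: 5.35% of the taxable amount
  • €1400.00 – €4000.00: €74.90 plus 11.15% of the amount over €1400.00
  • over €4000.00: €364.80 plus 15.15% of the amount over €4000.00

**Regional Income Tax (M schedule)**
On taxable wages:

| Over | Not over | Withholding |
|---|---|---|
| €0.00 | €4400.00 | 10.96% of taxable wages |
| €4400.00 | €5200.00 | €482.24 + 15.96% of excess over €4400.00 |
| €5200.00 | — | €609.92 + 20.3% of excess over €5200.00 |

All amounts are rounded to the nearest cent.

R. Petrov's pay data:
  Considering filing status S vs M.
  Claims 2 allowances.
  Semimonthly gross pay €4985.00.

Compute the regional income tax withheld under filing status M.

€546.88

Regional Income Tax (M): taxable = €4985.00 − 2×€90.00 = €4805.00
  €482.24 + 15.96% × (€4805.00 − €4400.00) = €482.24 + 15.96% × €405.00 = €546.88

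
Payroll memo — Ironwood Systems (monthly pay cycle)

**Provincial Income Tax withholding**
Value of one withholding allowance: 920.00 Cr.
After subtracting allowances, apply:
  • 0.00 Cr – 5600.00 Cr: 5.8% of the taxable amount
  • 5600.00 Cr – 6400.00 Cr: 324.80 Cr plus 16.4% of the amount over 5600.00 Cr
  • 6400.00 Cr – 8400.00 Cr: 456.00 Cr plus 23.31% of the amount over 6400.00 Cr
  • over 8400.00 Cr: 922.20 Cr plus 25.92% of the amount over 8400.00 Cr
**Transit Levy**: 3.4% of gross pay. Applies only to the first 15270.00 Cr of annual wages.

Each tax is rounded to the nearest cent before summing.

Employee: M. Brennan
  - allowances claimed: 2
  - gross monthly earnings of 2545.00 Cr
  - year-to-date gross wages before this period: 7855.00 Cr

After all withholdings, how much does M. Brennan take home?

Provincial Income Tax: taxable = 2545.00 Cr − 2×920.00 Cr = 705.00 Cr
  5.8% × 705.00 Cr = 40.89 Cr
Transit Levy: 3.4% × 2545.00 Cr = 86.53 Cr
Total withheld: 40.89 Cr + 86.53 Cr = 127.42 Cr
Net pay: 2545.00 Cr − 127.42 Cr = 2417.58 Cr

2417.58 Cr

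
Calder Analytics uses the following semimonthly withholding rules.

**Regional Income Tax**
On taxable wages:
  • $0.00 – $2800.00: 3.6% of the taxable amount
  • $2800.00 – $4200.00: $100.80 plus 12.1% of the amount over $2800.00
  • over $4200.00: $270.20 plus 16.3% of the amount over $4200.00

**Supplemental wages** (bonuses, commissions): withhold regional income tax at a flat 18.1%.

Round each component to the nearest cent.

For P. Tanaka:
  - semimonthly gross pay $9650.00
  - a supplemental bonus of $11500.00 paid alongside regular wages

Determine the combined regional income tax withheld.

$3240.05

Regional Income Tax: taxable = $9650.00
  $270.20 + 16.3% × ($9650.00 − $4200.00) = $270.20 + 16.3% × $5450.00 = $1158.55
Supplemental (18.1% flat on bonus): 18.1% × $11500.00 = $2081.50
Total regional income tax: $1158.55 + $2081.50 = $3240.05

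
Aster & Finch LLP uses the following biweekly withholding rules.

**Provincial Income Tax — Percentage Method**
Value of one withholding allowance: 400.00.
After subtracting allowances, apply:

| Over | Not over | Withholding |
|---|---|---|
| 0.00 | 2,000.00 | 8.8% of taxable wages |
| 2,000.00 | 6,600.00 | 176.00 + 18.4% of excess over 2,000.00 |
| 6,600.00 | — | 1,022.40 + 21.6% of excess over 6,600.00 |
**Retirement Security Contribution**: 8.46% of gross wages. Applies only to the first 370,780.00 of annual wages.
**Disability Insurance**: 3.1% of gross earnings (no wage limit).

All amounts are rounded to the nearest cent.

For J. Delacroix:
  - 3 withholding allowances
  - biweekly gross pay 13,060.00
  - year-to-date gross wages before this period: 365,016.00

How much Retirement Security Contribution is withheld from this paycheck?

487.63

Retirement Security Contribution: cap 370,780.00 − YTD 365,016.00 = 5,764.00 subject; 8.46% × 5,764.00 = 487.63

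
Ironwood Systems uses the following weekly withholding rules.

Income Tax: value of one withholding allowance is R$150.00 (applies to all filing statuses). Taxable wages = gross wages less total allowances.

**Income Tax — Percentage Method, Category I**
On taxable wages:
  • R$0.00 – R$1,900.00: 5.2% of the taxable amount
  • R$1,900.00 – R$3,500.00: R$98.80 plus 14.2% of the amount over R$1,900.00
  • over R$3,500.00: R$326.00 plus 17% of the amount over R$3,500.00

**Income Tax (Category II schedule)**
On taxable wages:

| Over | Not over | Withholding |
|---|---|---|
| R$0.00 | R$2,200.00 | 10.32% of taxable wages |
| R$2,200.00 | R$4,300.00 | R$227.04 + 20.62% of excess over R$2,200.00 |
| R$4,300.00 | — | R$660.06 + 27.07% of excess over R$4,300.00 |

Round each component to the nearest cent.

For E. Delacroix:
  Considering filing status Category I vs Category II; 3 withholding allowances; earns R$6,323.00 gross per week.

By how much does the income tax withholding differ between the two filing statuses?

R$356.46

Income Tax (Category I): taxable = R$6,323.00 − 3×R$150.00 = R$5,873.00
  R$326.00 + 17% × (R$5,873.00 − R$3,500.00) = R$326.00 + 17% × R$2,373.00 = R$729.41
Income Tax (Category II): taxable = R$6,323.00 − 3×R$150.00 = R$5,873.00
  R$660.06 + 27.07% × (R$5,873.00 − R$4,300.00) = R$660.06 + 27.07% × R$1,573.00 = R$1,085.87
Difference: |R$729.41 − R$1,085.87| = R$356.46 (higher under Category II)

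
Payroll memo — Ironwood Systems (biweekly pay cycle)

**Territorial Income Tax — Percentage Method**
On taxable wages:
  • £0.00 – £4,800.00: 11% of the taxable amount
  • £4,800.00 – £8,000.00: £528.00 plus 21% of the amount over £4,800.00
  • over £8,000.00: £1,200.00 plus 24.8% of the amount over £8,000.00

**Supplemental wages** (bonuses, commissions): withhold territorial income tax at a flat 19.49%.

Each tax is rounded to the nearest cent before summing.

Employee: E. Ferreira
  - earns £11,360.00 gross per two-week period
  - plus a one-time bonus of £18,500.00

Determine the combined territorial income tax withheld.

£5,638.93

Territorial Income Tax: taxable = £11,360.00
  £1,200.00 + 24.8% × (£11,360.00 − £8,000.00) = £1,200.00 + 24.8% × £3,360.00 = £2,033.28
Supplemental (19.49% flat on bonus): 19.49% × £18,500.00 = £3,605.65
Total territorial income tax: £2,033.28 + £3,605.65 = £5,638.93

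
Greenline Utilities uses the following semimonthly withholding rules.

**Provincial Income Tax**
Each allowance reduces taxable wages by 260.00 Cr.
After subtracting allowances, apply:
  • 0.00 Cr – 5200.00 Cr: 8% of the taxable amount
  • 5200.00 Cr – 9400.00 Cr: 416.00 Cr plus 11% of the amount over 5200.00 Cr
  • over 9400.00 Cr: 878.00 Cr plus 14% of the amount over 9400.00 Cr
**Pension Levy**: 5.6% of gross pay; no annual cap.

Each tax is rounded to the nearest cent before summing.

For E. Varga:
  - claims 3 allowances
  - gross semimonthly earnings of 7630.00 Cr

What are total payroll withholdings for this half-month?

Provincial Income Tax: taxable = 7630.00 Cr − 3×260.00 Cr = 6850.00 Cr
  416.00 Cr + 11% × (6850.00 Cr − 5200.00 Cr) = 416.00 Cr + 11% × 1650.00 Cr = 597.50 Cr
Pension Levy: 5.6% × 7630.00 Cr = 427.28 Cr
Total: 597.50 Cr + 427.28 Cr = 1024.78 Cr

1024.78 Cr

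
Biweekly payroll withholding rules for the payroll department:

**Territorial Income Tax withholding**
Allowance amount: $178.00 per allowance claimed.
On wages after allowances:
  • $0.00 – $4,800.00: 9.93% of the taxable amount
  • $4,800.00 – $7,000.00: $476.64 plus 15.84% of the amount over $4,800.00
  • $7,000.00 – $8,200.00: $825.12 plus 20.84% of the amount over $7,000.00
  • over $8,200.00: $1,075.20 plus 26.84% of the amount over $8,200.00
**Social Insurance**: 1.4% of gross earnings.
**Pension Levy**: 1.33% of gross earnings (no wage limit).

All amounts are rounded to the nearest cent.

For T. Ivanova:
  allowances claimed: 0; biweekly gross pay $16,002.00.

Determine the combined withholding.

Territorial Income Tax: taxable = $16,002.00
  $1,075.20 + 26.84% × ($16,002.00 − $8,200.00) = $1,075.20 + 26.84% × $7,802.00 = $3,169.26
Social Insurance: 1.4% × $16,002.00 = $224.03
Pension Levy: 1.33% × $16,002.00 = $212.83
Total: $3,169.26 + $224.03 + $212.83 = $3,606.12

$3,606.12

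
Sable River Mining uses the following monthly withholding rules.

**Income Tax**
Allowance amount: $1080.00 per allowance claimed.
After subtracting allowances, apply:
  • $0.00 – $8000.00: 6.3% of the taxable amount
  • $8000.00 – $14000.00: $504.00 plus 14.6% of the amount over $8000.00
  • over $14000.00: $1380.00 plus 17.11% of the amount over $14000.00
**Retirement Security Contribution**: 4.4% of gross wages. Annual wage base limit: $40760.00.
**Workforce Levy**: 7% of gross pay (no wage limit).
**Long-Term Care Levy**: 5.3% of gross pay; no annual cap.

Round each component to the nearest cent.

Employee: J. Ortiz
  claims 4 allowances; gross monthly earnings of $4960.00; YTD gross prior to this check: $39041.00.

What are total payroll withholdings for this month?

$726.04

Income Tax: taxable = $4960.00 − 4×$1080.00 = $640.00
  6.3% × $640.00 = $40.32
Retirement Security Contribution: cap $40760.00 − YTD $39041.00 = $1719.00 subject; 4.4% × $1719.00 = $75.64
Workforce Levy: 7% × $4960.00 = $347.20
Long-Term Care Levy: 5.3% × $4960.00 = $262.88
Total: $40.32 + $75.64 + $347.20 + $262.88 = $726.04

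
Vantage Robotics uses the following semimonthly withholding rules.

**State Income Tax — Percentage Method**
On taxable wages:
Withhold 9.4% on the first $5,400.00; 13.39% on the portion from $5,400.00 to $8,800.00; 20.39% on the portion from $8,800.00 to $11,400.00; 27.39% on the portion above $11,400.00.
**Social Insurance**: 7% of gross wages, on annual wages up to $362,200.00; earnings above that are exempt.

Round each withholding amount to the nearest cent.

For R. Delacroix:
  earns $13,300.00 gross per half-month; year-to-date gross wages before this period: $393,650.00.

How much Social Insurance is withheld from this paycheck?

$0.00

Social Insurance: YTD $393,650.00 ≥ cap $362,200.00 → $0.00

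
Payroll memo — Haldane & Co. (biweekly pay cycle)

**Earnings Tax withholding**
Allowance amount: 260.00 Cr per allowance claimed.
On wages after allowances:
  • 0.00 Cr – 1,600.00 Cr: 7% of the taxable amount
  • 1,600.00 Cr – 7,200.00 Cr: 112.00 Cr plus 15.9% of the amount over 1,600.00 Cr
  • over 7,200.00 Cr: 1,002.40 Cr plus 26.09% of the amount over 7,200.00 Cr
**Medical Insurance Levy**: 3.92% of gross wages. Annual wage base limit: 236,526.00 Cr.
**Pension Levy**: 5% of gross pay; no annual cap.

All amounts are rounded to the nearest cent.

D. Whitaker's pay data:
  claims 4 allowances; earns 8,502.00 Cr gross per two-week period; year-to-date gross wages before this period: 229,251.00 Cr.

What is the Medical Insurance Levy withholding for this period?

Medical Insurance Levy: cap 236,526.00 Cr − YTD 229,251.00 Cr = 7,275.00 Cr subject; 3.92% × 7,275.00 Cr = 285.18 Cr

285.18 Cr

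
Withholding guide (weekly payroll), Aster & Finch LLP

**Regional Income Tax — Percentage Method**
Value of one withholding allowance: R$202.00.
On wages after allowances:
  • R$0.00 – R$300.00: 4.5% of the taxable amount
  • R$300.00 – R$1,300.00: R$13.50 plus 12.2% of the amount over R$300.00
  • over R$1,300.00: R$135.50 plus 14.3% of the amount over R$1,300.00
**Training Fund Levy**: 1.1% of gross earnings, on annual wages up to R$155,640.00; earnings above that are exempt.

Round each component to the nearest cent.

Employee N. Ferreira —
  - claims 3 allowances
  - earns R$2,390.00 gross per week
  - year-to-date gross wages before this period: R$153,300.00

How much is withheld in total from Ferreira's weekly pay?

R$230.45

Regional Income Tax: taxable = R$2,390.00 − 3×R$202.00 = R$1,784.00
  R$135.50 + 14.3% × (R$1,784.00 − R$1,300.00) = R$135.50 + 14.3% × R$484.00 = R$204.71
Training Fund Levy: cap R$155,640.00 − YTD R$153,300.00 = R$2,340.00 subject; 1.1% × R$2,340.00 = R$25.74
Total: R$204.71 + R$25.74 = R$230.45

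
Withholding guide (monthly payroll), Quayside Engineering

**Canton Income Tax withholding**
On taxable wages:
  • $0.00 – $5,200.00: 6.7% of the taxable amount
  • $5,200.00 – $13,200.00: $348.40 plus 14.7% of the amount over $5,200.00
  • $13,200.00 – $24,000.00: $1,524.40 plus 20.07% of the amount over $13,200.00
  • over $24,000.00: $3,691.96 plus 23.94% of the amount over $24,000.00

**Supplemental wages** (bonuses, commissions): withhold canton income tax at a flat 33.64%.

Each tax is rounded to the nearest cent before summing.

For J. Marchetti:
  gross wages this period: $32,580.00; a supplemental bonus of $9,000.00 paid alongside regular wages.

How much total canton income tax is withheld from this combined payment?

Canton Income Tax: taxable = $32,580.00
  $3,691.96 + 23.94% × ($32,580.00 − $24,000.00) = $3,691.96 + 23.94% × $8,580.00 = $5,746.01
Supplemental (33.64% flat on bonus): 33.64% × $9,000.00 = $3,027.60
Total canton income tax: $5,746.01 + $3,027.60 = $8,773.61

$8,773.61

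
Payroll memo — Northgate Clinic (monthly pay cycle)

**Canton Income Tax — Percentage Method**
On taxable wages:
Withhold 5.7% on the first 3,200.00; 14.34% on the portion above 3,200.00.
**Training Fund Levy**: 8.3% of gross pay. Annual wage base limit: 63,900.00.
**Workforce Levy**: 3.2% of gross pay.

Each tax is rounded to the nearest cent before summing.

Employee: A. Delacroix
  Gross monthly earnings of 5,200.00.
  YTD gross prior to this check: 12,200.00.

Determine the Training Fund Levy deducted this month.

Training Fund Levy: 8.3% × 5,200.00 = 431.60

431.60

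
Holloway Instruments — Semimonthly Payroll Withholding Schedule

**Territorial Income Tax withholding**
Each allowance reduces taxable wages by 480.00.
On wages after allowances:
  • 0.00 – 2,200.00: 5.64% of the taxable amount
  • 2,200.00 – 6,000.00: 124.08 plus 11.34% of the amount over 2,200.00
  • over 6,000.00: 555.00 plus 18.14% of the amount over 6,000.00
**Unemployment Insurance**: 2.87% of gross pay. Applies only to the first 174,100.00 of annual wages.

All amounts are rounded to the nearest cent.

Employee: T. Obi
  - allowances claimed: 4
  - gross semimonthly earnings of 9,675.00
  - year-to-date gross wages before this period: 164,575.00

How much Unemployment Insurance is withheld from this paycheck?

Unemployment Insurance: cap 174,100.00 − YTD 164,575.00 = 9,525.00 subject; 2.87% × 9,525.00 = 273.37

273.37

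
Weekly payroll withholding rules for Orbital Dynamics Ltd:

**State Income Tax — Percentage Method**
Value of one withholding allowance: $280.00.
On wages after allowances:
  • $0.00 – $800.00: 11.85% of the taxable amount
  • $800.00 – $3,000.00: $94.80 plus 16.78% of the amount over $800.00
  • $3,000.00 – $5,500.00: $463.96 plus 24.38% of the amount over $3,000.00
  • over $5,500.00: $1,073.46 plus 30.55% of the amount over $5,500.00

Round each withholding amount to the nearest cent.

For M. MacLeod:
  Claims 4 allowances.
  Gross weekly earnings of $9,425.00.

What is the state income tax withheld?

State Income Tax: taxable = $9,425.00 − 4×$280.00 = $8,305.00
  $1,073.46 + 30.55% × ($8,305.00 − $5,500.00) = $1,073.46 + 30.55% × $2,805.00 = $1,930.39

$1,930.39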